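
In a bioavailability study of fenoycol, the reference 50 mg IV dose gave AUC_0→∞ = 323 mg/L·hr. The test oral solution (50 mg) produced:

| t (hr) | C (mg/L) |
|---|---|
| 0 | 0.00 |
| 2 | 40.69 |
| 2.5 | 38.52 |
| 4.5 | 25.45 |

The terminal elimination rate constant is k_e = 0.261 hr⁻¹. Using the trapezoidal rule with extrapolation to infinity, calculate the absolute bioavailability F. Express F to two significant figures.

Trapezoidal AUC_0→4.5 (oral solution):
  [0→2]: (0.00+40.69)/2 × 2 = 40.69
  [2→2.5]: (40.69+38.52)/2 × 0.5 = 19.8025
  [2.5→4.5]: (38.52+25.45)/2 × 2 = 63.97
  Sum = 124.4625 mg/L·hr
Tail: C_last/k_e = 25.45/0.261 = 97.510
AUC_0→∞ (oral solution) = 124.4625 + 97.510 = 221.9725 mg/L·hr
F = (AUC_ev/D_ev)/(AUC_iv/D_iv) = (221.9725/50)/(323/50) = 4.43945/6.46 = 0.6872

F = 0.69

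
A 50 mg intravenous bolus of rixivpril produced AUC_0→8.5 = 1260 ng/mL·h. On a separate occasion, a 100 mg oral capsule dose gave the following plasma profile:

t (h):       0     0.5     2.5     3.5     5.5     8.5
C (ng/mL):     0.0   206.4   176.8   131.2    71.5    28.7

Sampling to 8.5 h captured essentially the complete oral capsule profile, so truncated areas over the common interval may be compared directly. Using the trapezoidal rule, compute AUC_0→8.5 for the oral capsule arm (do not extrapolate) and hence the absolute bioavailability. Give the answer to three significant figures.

Trapezoidal AUC_0→8.5 (oral capsule):
  [0→0.5]: (0.0+206.4)/2 × 0.5 = 51.6
  [0.5→2.5]: (206.4+176.8)/2 × 2 = 383.2
  [2.5→3.5]: (176.8+131.2)/2 × 1 = 154.0
  [3.5→5.5]: (131.2+71.5)/2 × 2 = 202.7
  [5.5→8.5]: (71.5+28.7)/2 × 3 = 150.3
  Sum = 941.8 ng/mL·h
F = (AUC_ev/D_ev)/(AUC_iv/D_iv) = (941.8/100)/(1260/50) = 9.418/25.2 = 0.3737

F = 0.374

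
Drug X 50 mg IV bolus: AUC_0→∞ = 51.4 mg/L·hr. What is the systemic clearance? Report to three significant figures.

CL = Dose_iv / AUC_0→∞
   = 50 / 51.4 = 0.972763 L/hr

CL = 0.973 L/hr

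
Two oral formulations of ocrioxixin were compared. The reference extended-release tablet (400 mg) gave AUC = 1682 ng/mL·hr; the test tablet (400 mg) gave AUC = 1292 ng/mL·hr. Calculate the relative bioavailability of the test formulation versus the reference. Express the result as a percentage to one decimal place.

F_rel = 76.8%

F_rel = (AUC_test/D_test) / (AUC_ref/D_ref)
      = (1292/400) / (1682/400)
      = 3.23 / 4.205 = 0.7681 = 76.81%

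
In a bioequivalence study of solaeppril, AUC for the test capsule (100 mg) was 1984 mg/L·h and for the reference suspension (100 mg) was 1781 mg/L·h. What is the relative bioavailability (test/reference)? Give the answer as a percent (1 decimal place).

F_rel = 111.4%

F_rel = (AUC_test/D_test) / (AUC_ref/D_ref)
      = (1984/100) / (1781/100)
      = 19.84 / 17.81 = 1.1140 = 111.40%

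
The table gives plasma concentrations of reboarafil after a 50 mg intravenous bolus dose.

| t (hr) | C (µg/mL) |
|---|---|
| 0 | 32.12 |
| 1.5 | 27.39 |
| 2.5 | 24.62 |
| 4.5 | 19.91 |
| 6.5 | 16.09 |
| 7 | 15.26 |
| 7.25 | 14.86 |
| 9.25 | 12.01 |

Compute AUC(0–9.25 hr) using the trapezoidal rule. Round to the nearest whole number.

Trapezoidal AUC_0→9.25:
  [0→1.5]: (32.12+27.39)/2 × 1.5 = 44.6325
  [1.5→2.5]: (27.39+24.62)/2 × 1 = 26.005
  [2.5→4.5]: (24.62+19.91)/2 × 2 = 44.53
  [4.5→6.5]: (19.91+16.09)/2 × 2 = 36.0
  [6.5→7]: (16.09+15.26)/2 × 0.5 = 7.8375
  [7→7.25]: (15.26+14.86)/2 × 0.25 = 3.765
  [7.25→9.25]: (14.86+12.01)/2 × 2 = 26.87
  Sum = 189.64 µg/mL·hr

AUC = 190 µg/mL·hr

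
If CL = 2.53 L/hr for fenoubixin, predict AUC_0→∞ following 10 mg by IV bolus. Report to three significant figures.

AUC_0→∞ = Dose_iv / CL
        = 10 / 2.53 = 3.95257 mg/L·hr

AUC = 3.95 mg/L·hr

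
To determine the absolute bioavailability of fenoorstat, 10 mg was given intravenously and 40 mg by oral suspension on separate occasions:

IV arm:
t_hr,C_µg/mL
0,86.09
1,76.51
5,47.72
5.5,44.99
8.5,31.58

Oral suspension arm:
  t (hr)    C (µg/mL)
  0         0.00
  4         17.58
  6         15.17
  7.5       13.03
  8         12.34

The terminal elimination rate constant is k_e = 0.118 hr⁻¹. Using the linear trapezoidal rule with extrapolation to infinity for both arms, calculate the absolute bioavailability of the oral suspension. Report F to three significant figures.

Trapezoidal AUC_0→8.5 (IV):
  [0→1]: (86.09+76.51)/2 × 1 = 81.3
  [1→5]: (76.51+47.72)/2 × 4 = 248.46
  [5→5.5]: (47.72+44.99)/2 × 0.5 = 23.1775
  [5.5→8.5]: (44.99+31.58)/2 × 3 = 114.855
  Sum = 467.7925 µg/mL·hr
IV tail: 31.58/0.118 = 267.627; AUC_iv,0→∞ = 467.7925 + 267.627 = 735.4195 µg/mL·hr
Trapezoidal AUC_0→8 (oral suspension):
  [0→4]: (0.00+17.58)/2 × 4 = 35.16
  [4→6]: (17.58+15.17)/2 × 2 = 32.75
  [6→7.5]: (15.17+13.03)/2 × 1.5 = 21.15
  [7.5→8]: (13.03+12.34)/2 × 0.5 = 6.3425
  Sum = 95.4025 µg/mL·hr
oral suspension tail: 12.34/0.118 = 104.576; AUC_ev,0→∞ = 95.4025 + 104.576 = 199.9785 µg/mL·hr
F = (AUC_ev/D_ev)/(AUC_iv/D_iv) = (199.9785/40)/(735.4195/10) = 4.9994625/73.54195 = 0.0680

F = 0.0680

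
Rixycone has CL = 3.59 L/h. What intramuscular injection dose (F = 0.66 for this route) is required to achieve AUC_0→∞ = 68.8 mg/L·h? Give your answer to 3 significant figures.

Dose = 374 mg

Dose = CL × AUC_0→∞ / F
     = 3.59 × 68.8 / 0.66 = 374.23 mg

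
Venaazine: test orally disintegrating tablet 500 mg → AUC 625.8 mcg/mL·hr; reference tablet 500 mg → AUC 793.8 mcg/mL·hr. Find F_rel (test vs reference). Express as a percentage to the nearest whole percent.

F_rel = 79%

F_rel = (AUC_test/D_test) / (AUC_ref/D_ref)
      = (625.8/500) / (793.8/500)
      = 1.2516 / 1.5876 = 0.7884 = 78.84%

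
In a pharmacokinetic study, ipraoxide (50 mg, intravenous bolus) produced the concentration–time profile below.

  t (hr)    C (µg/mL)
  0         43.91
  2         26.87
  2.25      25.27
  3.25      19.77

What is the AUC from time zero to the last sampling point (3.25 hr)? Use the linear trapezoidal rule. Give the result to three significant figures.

Trapezoidal AUC_0→3.25:
  [0→2]: (43.91+26.87)/2 × 2 = 70.78
  [2→2.25]: (26.87+25.27)/2 × 0.25 = 6.5175
  [2.25→3.25]: (25.27+19.77)/2 × 1 = 22.52
  Sum = 99.8175 µg/mL·hr

AUC = 99.8 µg/mL·hr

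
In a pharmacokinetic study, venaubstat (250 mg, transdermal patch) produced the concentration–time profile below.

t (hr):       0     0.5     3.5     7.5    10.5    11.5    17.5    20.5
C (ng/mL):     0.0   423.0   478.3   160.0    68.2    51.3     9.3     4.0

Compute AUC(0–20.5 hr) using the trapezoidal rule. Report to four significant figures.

AUC = 3338 ng/mL·hr

Trapezoidal AUC_0→20.5:
  [0→0.5]: (0.0+423.0)/2 × 0.5 = 105.75
  [0.5→3.5]: (423.0+478.3)/2 × 3 = 1351.95
  [3.5→7.5]: (478.3+160.0)/2 × 4 = 1276.6
  [7.5→10.5]: (160.0+68.2)/2 × 3 = 342.3
  [10.5→11.5]: (68.2+51.3)/2 × 1 = 59.75
  [11.5→17.5]: (51.3+9.3)/2 × 6 = 181.8
  [17.5→20.5]: (9.3+4.0)/2 × 3 = 19.95
  Sum = 3338.1 ng/mL·hr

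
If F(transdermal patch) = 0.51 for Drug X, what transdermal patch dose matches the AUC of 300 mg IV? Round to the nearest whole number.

For equal systemic exposure: F × D_ev = D_iv
D_ev = D_iv / F = 300 / 0.51 = 588.235 mg

D_transdermal = 588 mg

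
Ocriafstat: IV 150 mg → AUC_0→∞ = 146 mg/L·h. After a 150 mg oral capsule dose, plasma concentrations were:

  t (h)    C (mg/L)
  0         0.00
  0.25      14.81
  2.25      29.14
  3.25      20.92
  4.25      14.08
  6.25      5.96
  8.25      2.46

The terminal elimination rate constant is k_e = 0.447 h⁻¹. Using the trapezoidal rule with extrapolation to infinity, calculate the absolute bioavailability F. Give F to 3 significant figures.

Trapezoidal AUC_0→8.25 (oral capsule):
  [0→0.25]: (0.00+14.81)/2 × 0.25 = 1.85125
  [0.25→2.25]: (14.81+29.14)/2 × 2 = 43.95
  [2.25→3.25]: (29.14+20.92)/2 × 1 = 25.03
  [3.25→4.25]: (20.92+14.08)/2 × 1 = 17.5
  [4.25→6.25]: (14.08+5.96)/2 × 2 = 20.04
  [6.25→8.25]: (5.96+2.46)/2 × 2 = 8.42
  Sum = 116.79125 mg/L·h
Tail: C_last/k_e = 2.46/0.447 = 5.503
AUC_0→∞ (oral capsule) = 116.79125 + 5.503 = 122.29425 mg/L·h
F = (AUC_ev/D_ev)/(AUC_iv/D_iv) = (122.29425/150)/(146/150) = 0.815295/0.973333 = 0.8376

F = 0.838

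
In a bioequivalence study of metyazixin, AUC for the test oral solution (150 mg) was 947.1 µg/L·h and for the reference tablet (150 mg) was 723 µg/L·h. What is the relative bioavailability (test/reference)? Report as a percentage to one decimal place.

F_rel = 131.0%

F_rel = (AUC_test/D_test) / (AUC_ref/D_ref)
      = (947.1/150) / (723/150)
      = 6.314 / 4.82 = 1.3100 = 131.00%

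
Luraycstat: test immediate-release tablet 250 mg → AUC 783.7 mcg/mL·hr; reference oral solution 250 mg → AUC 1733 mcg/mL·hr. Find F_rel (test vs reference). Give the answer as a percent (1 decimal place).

F_rel = (AUC_test/D_test) / (AUC_ref/D_ref)
      = (783.7/250) / (1733/250)
      = 3.1348 / 6.932 = 0.4522 = 45.22%

F_rel = 45.2%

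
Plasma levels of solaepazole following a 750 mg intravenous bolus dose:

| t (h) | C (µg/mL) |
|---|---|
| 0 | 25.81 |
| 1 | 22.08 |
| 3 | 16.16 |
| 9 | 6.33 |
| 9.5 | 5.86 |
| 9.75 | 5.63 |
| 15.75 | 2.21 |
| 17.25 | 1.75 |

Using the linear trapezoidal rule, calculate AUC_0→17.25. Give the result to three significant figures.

AUC = 161 µg/mL·h

Trapezoidal AUC_0→17.25:
  [0→1]: (25.81+22.08)/2 × 1 = 23.945
  [1→3]: (22.08+16.16)/2 × 2 = 38.24
  [3→9]: (16.16+6.33)/2 × 6 = 67.47
  [9→9.5]: (6.33+5.86)/2 × 0.5 = 3.0475
  [9.5→9.75]: (5.86+5.63)/2 × 0.25 = 1.43625
  [9.75→15.75]: (5.63+2.21)/2 × 6 = 23.52
  [15.75→17.25]: (2.21+1.75)/2 × 1.5 = 2.97
  Sum = 160.62875 µg/mL·h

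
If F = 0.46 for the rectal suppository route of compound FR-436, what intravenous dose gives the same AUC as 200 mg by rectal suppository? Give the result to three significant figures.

D_iv = 92.0 mg

Systemic exposure from an extravascular dose = F × D_ev, so the equivalent IV dose is F × D_ev.
D_iv = F × D_ev = 0.46 × 200 = 92 mg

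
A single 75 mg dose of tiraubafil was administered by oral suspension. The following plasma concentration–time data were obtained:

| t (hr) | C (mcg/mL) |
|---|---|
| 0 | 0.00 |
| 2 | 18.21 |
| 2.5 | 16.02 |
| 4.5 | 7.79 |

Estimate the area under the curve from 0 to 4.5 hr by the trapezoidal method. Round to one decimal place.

Trapezoidal AUC_0→4.5:
  [0→2]: (0.00+18.21)/2 × 2 = 18.21
  [2→2.5]: (18.21+16.02)/2 × 0.5 = 8.5575
  [2.5→4.5]: (16.02+7.79)/2 × 2 = 23.81
  Sum = 50.5775 mcg/mL·hr

AUC = 50.6 mcg/mL·hr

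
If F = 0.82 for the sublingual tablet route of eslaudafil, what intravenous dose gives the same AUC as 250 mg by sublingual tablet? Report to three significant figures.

D_iv = 205 mg

Systemic exposure from an extravascular dose = F × D_ev, so the equivalent IV dose is F × D_ev.
D_iv = F × D_ev = 0.82 × 250 = 205 mg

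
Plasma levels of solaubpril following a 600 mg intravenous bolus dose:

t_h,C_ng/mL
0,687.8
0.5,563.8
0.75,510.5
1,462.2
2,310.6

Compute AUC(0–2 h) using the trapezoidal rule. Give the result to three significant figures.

AUC = 955 ng/mL·h

Trapezoidal AUC_0→2:
  [0→0.5]: (687.8+563.8)/2 × 0.5 = 312.9
  [0.5→0.75]: (563.8+510.5)/2 × 0.25 = 134.2875
  [0.75→1]: (510.5+462.2)/2 × 0.25 = 121.5875
  [1→2]: (462.2+310.6)/2 × 1 = 386.4
  Sum = 955.175 ng/mL·h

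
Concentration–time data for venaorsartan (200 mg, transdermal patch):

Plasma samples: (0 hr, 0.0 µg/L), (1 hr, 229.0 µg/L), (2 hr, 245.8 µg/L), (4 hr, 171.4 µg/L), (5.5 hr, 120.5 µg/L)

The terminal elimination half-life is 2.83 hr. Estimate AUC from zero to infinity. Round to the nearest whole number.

AUC = 1480 µg/L·hr

Trapezoidal AUC_0→5.5:
  [0→1]: (0.0+229.0)/2 × 1 = 114.5
  [1→2]: (229.0+245.8)/2 × 1 = 237.4
  [2→4]: (245.8+171.4)/2 × 2 = 417.2
  [4→5.5]: (171.4+120.5)/2 × 1.5 = 218.925
  Sum = 988.025 µg/L·hr
k_e = ln2 / t½ = 0.693147 / 2.83 = 0.2449 hr^-1
Extrapolated tail: C_last / k_e = 120.5 / 0.2449 = 492.038
AUC_0→∞ = 988.025 + 492.038 = 1480.063 µg/L·hr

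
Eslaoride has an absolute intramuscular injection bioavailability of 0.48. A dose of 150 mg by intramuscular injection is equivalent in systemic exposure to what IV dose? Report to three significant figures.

D_iv = 72.0 mg

Systemic exposure from an extravascular dose = F × D_ev, so the equivalent IV dose is F × D_ev.
D_iv = F × D_ev = 0.48 × 150 = 72 mg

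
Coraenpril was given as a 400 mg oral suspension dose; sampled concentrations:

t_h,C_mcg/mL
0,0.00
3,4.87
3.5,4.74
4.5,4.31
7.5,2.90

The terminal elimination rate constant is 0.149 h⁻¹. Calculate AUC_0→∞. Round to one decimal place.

AUC = 44.5 mcg/mL·h

Trapezoidal AUC_0→7.5:
  [0→3]: (0.00+4.87)/2 × 3 = 7.305
  [3→3.5]: (4.87+4.74)/2 × 0.5 = 2.4025
  [3.5→4.5]: (4.74+4.31)/2 × 1 = 4.525
  [4.5→7.5]: (4.31+2.90)/2 × 3 = 10.815
  Sum = 25.0475 mcg/mL·h
Extrapolated tail: C_last / k_e = 2.90 / 0.149 = 19.463
AUC_0→∞ = 25.0475 + 19.463 = 44.5105 mcg/mL·h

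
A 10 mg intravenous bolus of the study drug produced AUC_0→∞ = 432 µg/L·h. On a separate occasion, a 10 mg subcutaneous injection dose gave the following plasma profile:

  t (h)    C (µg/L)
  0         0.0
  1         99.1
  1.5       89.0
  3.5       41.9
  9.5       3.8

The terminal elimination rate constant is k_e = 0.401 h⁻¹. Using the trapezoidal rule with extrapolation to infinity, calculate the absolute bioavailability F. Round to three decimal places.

Trapezoidal AUC_0→9.5 (subcutaneous injection):
  [0→1]: (0.0+99.1)/2 × 1 = 49.55
  [1→1.5]: (99.1+89.0)/2 × 0.5 = 47.025
  [1.5→3.5]: (89.0+41.9)/2 × 2 = 130.9
  [3.5→9.5]: (41.9+3.8)/2 × 6 = 137.1
  Sum = 364.575 µg/L·h
Tail: C_last/k_e = 3.8/0.401 = 9.476
AUC_0→∞ (subcutaneous injection) = 364.575 + 9.476 = 374.051 µg/L·h
F = (AUC_ev/D_ev)/(AUC_iv/D_iv) = (374.051/10)/(432/10) = 37.4051/43.2 = 0.8659

F = 0.866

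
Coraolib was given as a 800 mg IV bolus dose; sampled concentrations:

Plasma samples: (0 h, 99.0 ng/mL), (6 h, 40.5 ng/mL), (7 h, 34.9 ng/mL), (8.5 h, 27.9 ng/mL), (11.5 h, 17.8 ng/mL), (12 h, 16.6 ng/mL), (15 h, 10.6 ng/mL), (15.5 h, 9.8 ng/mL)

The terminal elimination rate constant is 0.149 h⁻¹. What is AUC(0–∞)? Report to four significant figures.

Trapezoidal AUC_0→15.5:
  [0→6]: (99.0+40.5)/2 × 6 = 418.5
  [6→7]: (40.5+34.9)/2 × 1 = 37.7
  [7→8.5]: (34.9+27.9)/2 × 1.5 = 47.1
  [8.5→11.5]: (27.9+17.8)/2 × 3 = 68.55
  [11.5→12]: (17.8+16.6)/2 × 0.5 = 8.6
  [12→15]: (16.6+10.6)/2 × 3 = 40.8
  [15→15.5]: (10.6+9.8)/2 × 0.5 = 5.1
  Sum = 626.35 ng/mL·h
Extrapolated tail: C_last / k_e = 9.8 / 0.149 = 65.772
AUC_0→∞ = 626.35 + 65.772 = 692.122 ng/mL·h

AUC = 692.1 ng/mL·h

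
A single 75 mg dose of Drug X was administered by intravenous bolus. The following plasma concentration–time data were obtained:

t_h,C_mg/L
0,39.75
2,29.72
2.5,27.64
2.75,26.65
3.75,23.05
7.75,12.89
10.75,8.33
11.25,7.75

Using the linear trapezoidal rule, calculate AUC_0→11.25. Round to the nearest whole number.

AUC = 223 mg/L·h

Trapezoidal AUC_0→11.25:
  [0→2]: (39.75+29.72)/2 × 2 = 69.47
  [2→2.5]: (29.72+27.64)/2 × 0.5 = 14.34
  [2.5→2.75]: (27.64+26.65)/2 × 0.25 = 6.78625
  [2.75→3.75]: (26.65+23.05)/2 × 1 = 24.85
  [3.75→7.75]: (23.05+12.89)/2 × 4 = 71.88
  [7.75→10.75]: (12.89+8.33)/2 × 3 = 31.83
  [10.75→11.25]: (8.33+7.75)/2 × 0.5 = 4.02
  Sum = 223.17625 mg/L·h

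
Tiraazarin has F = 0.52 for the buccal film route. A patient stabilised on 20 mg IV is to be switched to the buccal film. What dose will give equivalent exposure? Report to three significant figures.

D_buccal = 38.5 mg

For equal systemic exposure: F × D_ev = D_iv
D_ev = D_iv / F = 20 / 0.52 = 38.4615 mg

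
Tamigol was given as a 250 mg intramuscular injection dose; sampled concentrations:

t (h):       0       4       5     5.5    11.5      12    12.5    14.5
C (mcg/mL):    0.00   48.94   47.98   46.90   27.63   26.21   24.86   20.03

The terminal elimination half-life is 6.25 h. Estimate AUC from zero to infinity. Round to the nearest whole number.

Trapezoidal AUC_0→14.5:
  [0→4]: (0.00+48.94)/2 × 4 = 97.88
  [4→5]: (48.94+47.98)/2 × 1 = 48.46
  [5→5.5]: (47.98+46.90)/2 × 0.5 = 23.72
  [5.5→11.5]: (46.90+27.63)/2 × 6 = 223.59
  [11.5→12]: (27.63+26.21)/2 × 0.5 = 13.46
  [12→12.5]: (26.21+24.86)/2 × 0.5 = 12.7675
  [12.5→14.5]: (24.86+20.03)/2 × 2 = 44.89
  Sum = 464.7675 mcg/mL·h
k_e = ln2 / t½ = 0.693147 / 6.25 = 0.1109 h^-1
Extrapolated tail: C_last / k_e = 20.03 / 0.1109 = 180.613
AUC_0→∞ = 464.7675 + 180.613 = 645.3805 mcg/mL·h

AUC = 645 mcg/mL·h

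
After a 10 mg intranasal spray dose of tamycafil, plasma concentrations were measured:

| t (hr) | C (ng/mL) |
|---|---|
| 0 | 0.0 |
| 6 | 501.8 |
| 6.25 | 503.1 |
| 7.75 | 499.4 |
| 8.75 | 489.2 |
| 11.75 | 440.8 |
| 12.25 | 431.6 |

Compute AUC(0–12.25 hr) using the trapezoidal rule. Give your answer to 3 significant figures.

Trapezoidal AUC_0→12.25:
  [0→6]: (0.0+501.8)/2 × 6 = 1505.4
  [6→6.25]: (501.8+503.1)/2 × 0.25 = 125.6125
  [6.25→7.75]: (503.1+499.4)/2 × 1.5 = 751.875
  [7.75→8.75]: (499.4+489.2)/2 × 1 = 494.3
  [8.75→11.75]: (489.2+440.8)/2 × 3 = 1395.0
  [11.75→12.25]: (440.8+431.6)/2 × 0.5 = 218.1
  Sum = 4490.2875 ng/mL·hr

AUC = 4490 ng/mL·hr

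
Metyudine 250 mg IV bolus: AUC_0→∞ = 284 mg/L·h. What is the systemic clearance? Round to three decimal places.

CL = 0.880 L/h

CL = Dose_iv / AUC_0→∞
   = 250 / 284 = 0.880282 L/h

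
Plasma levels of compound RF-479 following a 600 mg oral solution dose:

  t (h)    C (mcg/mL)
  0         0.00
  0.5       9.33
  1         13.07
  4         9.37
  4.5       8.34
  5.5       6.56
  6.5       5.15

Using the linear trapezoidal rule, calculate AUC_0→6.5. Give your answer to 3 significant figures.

Trapezoidal AUC_0→6.5:
  [0→0.5]: (0.00+9.33)/2 × 0.5 = 2.3325
  [0.5→1]: (9.33+13.07)/2 × 0.5 = 5.6
  [1→4]: (13.07+9.37)/2 × 3 = 33.66
  [4→4.5]: (9.37+8.34)/2 × 0.5 = 4.4275
  [4.5→5.5]: (8.34+6.56)/2 × 1 = 7.45
  [5.5→6.5]: (6.56+5.15)/2 × 1 = 5.855
  Sum = 59.325 mcg/mL·h

AUC = 59.3 mcg/mL·h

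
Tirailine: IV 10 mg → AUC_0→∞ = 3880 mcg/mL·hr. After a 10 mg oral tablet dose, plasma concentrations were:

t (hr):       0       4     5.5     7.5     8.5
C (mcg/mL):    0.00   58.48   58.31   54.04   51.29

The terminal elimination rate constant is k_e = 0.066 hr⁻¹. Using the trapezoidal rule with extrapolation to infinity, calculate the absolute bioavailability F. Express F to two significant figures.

F = 0.30

Trapezoidal AUC_0→8.5 (oral tablet):
  [0→4]: (0.00+58.48)/2 × 4 = 116.96
  [4→5.5]: (58.48+58.31)/2 × 1.5 = 87.5925
  [5.5→7.5]: (58.31+54.04)/2 × 2 = 112.35
  [7.5→8.5]: (54.04+51.29)/2 × 1 = 52.665
  Sum = 369.5675 mcg/mL·hr
Tail: C_last/k_e = 51.29/0.066 = 777.121
AUC_0→∞ (oral tablet) = 369.5675 + 777.121 = 1146.6885 mcg/mL·hr
F = (AUC_ev/D_ev)/(AUC_iv/D_iv) = (1146.6885/10)/(3880/10) = 114.66885/388 = 0.2955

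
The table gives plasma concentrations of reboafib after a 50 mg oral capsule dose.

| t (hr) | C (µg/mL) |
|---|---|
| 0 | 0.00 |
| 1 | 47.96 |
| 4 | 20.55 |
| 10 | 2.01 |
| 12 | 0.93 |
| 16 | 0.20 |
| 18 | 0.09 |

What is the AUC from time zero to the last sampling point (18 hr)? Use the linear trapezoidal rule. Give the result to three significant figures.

AUC = 200 µg/mL·hr

Trapezoidal AUC_0→18:
  [0→1]: (0.00+47.96)/2 × 1 = 23.98
  [1→4]: (47.96+20.55)/2 × 3 = 102.765
  [4→10]: (20.55+2.01)/2 × 6 = 67.68
  [10→12]: (2.01+0.93)/2 × 2 = 2.94
  [12→16]: (0.93+0.20)/2 × 4 = 2.26
  [16→18]: (0.20+0.09)/2 × 2 = 0.29
  Sum = 199.915 µg/mL·hr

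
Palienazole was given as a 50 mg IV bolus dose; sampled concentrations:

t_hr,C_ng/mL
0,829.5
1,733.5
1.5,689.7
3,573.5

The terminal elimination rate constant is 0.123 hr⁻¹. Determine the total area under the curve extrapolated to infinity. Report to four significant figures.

AUC = 6747 ng/mL·hr

Trapezoidal AUC_0→3:
  [0→1]: (829.5+733.5)/2 × 1 = 781.5
  [1→1.5]: (733.5+689.7)/2 × 0.5 = 355.8
  [1.5→3]: (689.7+573.5)/2 × 1.5 = 947.4
  Sum = 2084.7 ng/mL·hr
Extrapolated tail: C_last / k_e = 573.5 / 0.123 = 4662.602
AUC_0→∞ = 2084.7 + 4662.602 = 6747.302 ng/mL·hr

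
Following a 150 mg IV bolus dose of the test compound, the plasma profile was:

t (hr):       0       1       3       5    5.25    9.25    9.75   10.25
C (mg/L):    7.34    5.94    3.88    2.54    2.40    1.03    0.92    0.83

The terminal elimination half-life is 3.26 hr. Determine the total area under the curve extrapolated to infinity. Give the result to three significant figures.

AUC = 35.2 mg/L·hr

Trapezoidal AUC_0→10.25:
  [0→1]: (7.34+5.94)/2 × 1 = 6.64
  [1→3]: (5.94+3.88)/2 × 2 = 9.82
  [3→5]: (3.88+2.54)/2 × 2 = 6.42
  [5→5.25]: (2.54+2.40)/2 × 0.25 = 0.6175
  [5.25→9.25]: (2.40+1.03)/2 × 4 = 6.86
  [9.25→9.75]: (1.03+0.92)/2 × 0.5 = 0.4875
  [9.75→10.25]: (0.92+0.83)/2 × 0.5 = 0.4375
  Sum = 31.2825 mg/L·hr
k_e = ln2 / t½ = 0.693147 / 3.26 = 0.2126 hr^-1
Extrapolated tail: C_last / k_e = 0.83 / 0.2126 = 3.904
AUC_0→∞ = 31.2825 + 3.904 = 35.1865 mg/L·hr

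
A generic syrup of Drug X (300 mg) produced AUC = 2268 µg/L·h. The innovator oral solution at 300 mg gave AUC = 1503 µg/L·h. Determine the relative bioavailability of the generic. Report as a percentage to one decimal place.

F_rel = (AUC_test/D_test) / (AUC_ref/D_ref)
      = (2268/300) / (1503/300)
      = 7.56 / 5.01 = 1.5090 = 150.90%

F_rel = 150.9%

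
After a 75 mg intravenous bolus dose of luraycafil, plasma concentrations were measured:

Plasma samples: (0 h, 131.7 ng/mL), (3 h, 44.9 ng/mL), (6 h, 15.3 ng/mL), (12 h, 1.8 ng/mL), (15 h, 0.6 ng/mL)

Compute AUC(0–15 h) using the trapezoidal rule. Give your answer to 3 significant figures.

Trapezoidal AUC_0→15:
  [0→3]: (131.7+44.9)/2 × 3 = 264.9
  [3→6]: (44.9+15.3)/2 × 3 = 90.3
  [6→12]: (15.3+1.8)/2 × 6 = 51.3
  [12→15]: (1.8+0.6)/2 × 3 = 3.6
  Sum = 410.1 ng/mL·h

AUC = 410 ng/mL·h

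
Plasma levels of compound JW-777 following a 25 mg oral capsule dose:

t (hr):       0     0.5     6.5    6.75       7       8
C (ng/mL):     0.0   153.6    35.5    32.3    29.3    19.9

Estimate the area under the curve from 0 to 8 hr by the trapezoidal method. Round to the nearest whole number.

AUC = 646 ng/mL·hr

Trapezoidal AUC_0→8:
  [0→0.5]: (0.0+153.6)/2 × 0.5 = 38.4
  [0.5→6.5]: (153.6+35.5)/2 × 6 = 567.3
  [6.5→6.75]: (35.5+32.3)/2 × 0.25 = 8.475
  [6.75→7]: (32.3+29.3)/2 × 0.25 = 7.7
  [7→8]: (29.3+19.9)/2 × 1 = 24.6
  Sum = 646.475 ng/mL·hr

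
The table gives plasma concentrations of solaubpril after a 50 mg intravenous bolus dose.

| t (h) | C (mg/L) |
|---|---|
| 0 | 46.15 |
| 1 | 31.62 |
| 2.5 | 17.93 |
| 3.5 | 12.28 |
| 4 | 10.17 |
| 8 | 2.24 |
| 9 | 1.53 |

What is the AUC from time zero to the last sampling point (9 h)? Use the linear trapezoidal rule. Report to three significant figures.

Trapezoidal AUC_0→9:
  [0→1]: (46.15+31.62)/2 × 1 = 38.885
  [1→2.5]: (31.62+17.93)/2 × 1.5 = 37.1625
  [2.5→3.5]: (17.93+12.28)/2 × 1 = 15.105
  [3.5→4]: (12.28+10.17)/2 × 0.5 = 5.6125
  [4→8]: (10.17+2.24)/2 × 4 = 24.82
  [8→9]: (2.24+1.53)/2 × 1 = 1.885
  Sum = 123.47 mg/L·h

AUC = 123 mg/L·h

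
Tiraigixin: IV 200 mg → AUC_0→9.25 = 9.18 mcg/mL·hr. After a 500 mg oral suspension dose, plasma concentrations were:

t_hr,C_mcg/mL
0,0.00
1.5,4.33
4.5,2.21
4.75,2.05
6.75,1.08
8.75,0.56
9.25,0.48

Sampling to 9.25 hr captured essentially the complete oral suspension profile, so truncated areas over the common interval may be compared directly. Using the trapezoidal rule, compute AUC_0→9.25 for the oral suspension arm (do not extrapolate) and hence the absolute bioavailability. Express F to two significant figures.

F = 0.81

Trapezoidal AUC_0→9.25 (oral suspension):
  [0→1.5]: (0.00+4.33)/2 × 1.5 = 3.2475
  [1.5→4.5]: (4.33+2.21)/2 × 3 = 9.81
  [4.5→4.75]: (2.21+2.05)/2 × 0.25 = 0.5325
  [4.75→6.75]: (2.05+1.08)/2 × 2 = 3.13
  [6.75→8.75]: (1.08+0.56)/2 × 2 = 1.64
  [8.75→9.25]: (0.56+0.48)/2 × 0.5 = 0.26
  Sum = 18.62 mcg/mL·hr
F = (AUC_ev/D_ev)/(AUC_iv/D_iv) = (18.62/500)/(9.18/200) = 0.03724/0.0459 = 0.8113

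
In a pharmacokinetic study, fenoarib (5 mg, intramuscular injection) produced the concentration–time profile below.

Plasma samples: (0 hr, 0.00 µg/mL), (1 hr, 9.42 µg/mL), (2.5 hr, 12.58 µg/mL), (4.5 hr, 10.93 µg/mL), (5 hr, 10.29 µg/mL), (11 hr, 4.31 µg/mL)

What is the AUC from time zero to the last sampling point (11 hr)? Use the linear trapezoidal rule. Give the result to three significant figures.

Trapezoidal AUC_0→11:
  [0→1]: (0.00+9.42)/2 × 1 = 4.71
  [1→2.5]: (9.42+12.58)/2 × 1.5 = 16.5
  [2.5→4.5]: (12.58+10.93)/2 × 2 = 23.51
  [4.5→5]: (10.93+10.29)/2 × 0.5 = 5.305
  [5→11]: (10.29+4.31)/2 × 6 = 43.8
  Sum = 93.825 µg/mL·hr

AUC = 93.8 µg/mL·hr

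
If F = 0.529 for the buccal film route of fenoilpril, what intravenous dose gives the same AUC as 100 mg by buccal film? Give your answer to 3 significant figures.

Systemic exposure from an extravascular dose = F × D_ev, so the equivalent IV dose is F × D_ev.
D_iv = F × D_ev = 0.529 × 100 = 52.9 mg

D_iv = 52.9 mg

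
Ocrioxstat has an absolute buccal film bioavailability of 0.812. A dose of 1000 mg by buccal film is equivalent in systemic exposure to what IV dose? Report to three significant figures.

Systemic exposure from an extravascular dose = F × D_ev, so the equivalent IV dose is F × D_ev.
D_iv = F × D_ev = 0.812 × 1000 = 812 mg

D_iv = 812 mg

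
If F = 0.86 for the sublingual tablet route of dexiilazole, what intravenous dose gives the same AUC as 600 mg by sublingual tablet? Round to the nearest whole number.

Systemic exposure from an extravascular dose = F × D_ev, so the equivalent IV dose is F × D_ev.
D_iv = F × D_ev = 0.86 × 600 = 516 mg

D_iv = 516 mg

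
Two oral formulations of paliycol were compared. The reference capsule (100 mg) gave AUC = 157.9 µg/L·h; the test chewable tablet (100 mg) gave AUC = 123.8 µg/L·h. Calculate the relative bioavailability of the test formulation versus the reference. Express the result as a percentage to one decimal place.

F_rel = 78.4%

F_rel = (AUC_test/D_test) / (AUC_ref/D_ref)
      = (123.8/100) / (157.9/100)
      = 1.238 / 1.579 = 0.7840 = 78.40%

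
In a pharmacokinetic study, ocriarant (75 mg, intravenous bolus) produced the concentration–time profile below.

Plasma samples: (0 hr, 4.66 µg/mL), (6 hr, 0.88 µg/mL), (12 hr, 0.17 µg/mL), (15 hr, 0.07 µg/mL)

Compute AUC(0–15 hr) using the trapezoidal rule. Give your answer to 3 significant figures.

Trapezoidal AUC_0→15:
  [0→6]: (4.66+0.88)/2 × 6 = 16.62
  [6→12]: (0.88+0.17)/2 × 6 = 3.15
  [12→15]: (0.17+0.07)/2 × 3 = 0.36
  Sum = 20.13 µg/mL·hr

AUC = 20.1 µg/mL·hr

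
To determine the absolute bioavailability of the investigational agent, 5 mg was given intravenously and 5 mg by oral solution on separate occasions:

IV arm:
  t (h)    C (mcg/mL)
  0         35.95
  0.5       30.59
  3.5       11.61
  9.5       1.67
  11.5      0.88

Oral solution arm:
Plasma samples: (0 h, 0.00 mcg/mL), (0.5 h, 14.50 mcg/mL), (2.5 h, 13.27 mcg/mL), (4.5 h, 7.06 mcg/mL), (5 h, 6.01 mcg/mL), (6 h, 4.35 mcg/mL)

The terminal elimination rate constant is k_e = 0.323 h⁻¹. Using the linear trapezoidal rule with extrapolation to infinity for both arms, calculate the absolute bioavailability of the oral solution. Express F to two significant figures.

Trapezoidal AUC_0→11.5 (IV):
  [0→0.5]: (35.95+30.59)/2 × 0.5 = 16.635
  [0.5→3.5]: (30.59+11.61)/2 × 3 = 63.3
  [3.5→9.5]: (11.61+1.67)/2 × 6 = 39.84
  [9.5→11.5]: (1.67+0.88)/2 × 2 = 2.55
  Sum = 122.325 mcg/mL·h
IV tail: 0.88/0.323 = 2.724; AUC_iv,0→∞ = 122.325 + 2.724 = 125.049 mcg/mL·h
Trapezoidal AUC_0→6 (oral solution):
  [0→0.5]: (0.00+14.50)/2 × 0.5 = 3.625
  [0.5→2.5]: (14.50+13.27)/2 × 2 = 27.77
  [2.5→4.5]: (13.27+7.06)/2 × 2 = 20.33
  [4.5→5]: (7.06+6.01)/2 × 0.5 = 3.2675
  [5→6]: (6.01+4.35)/2 × 1 = 5.18
  Sum = 60.1725 mcg/mL·h
oral solution tail: 4.35/0.323 = 13.467; AUC_ev,0→∞ = 60.1725 + 13.467 = 73.6395 mcg/mL·h
F = (AUC_ev/D_ev)/(AUC_iv/D_iv) = (73.6395/5)/(125.049/5) = 14.7279/25.0098 = 0.5889

F = 0.59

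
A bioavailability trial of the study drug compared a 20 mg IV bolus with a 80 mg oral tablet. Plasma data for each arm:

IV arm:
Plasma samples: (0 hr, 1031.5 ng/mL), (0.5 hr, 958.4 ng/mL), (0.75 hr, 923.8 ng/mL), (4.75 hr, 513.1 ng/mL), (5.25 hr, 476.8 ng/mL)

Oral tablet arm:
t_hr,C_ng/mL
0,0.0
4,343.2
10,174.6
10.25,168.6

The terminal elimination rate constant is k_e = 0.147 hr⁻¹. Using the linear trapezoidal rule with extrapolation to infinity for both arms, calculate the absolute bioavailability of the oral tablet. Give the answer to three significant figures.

Trapezoidal AUC_0→5.25 (IV):
  [0→0.5]: (1031.5+958.4)/2 × 0.5 = 497.475
  [0.5→0.75]: (958.4+923.8)/2 × 0.25 = 235.275
  [0.75→4.75]: (923.8+513.1)/2 × 4 = 2873.8
  [4.75→5.25]: (513.1+476.8)/2 × 0.5 = 247.475
  Sum = 3854.025 ng/mL·hr
IV tail: 476.8/0.147 = 3243.537; AUC_iv,0→∞ = 3854.025 + 3243.537 = 7097.562 ng/mL·hr
Trapezoidal AUC_0→10.25 (oral tablet):
  [0→4]: (0.0+343.2)/2 × 4 = 686.4
  [4→10]: (343.2+174.6)/2 × 6 = 1553.4
  [10→10.25]: (174.6+168.6)/2 × 0.25 = 42.9
  Sum = 2282.7 ng/mL·hr
oral tablet tail: 168.6/0.147 = 1146.939; AUC_ev,0→∞ = 2282.7 + 1146.939 = 3429.639 ng/mL·hr
F = (AUC_ev/D_ev)/(AUC_iv/D_iv) = (3429.639/80)/(7097.562/20) = 42.8705/354.8781 = 0.1208

F = 0.121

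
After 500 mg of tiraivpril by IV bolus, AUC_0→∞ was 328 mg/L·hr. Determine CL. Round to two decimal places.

CL = Dose_iv / AUC_0→∞
   = 500 / 328 = 1.52439 L/hr

CL = 1.52 L/hr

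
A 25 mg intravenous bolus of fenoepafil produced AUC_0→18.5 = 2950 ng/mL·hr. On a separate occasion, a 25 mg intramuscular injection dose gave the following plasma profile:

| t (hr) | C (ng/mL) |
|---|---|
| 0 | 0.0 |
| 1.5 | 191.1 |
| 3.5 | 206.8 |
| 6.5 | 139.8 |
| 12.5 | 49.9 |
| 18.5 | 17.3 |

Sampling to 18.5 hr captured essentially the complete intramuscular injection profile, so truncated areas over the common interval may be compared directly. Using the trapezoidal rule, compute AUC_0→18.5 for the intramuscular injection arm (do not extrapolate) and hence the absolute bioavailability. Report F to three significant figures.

Trapezoidal AUC_0→18.5 (intramuscular injection):
  [0→1.5]: (0.0+191.1)/2 × 1.5 = 143.325
  [1.5→3.5]: (191.1+206.8)/2 × 2 = 397.9
  [3.5→6.5]: (206.8+139.8)/2 × 3 = 519.9
  [6.5→12.5]: (139.8+49.9)/2 × 6 = 569.1
  [12.5→18.5]: (49.9+17.3)/2 × 6 = 201.6
  Sum = 1831.825 ng/mL·hr
F = (AUC_ev/D_ev)/(AUC_iv/D_iv) = (1831.825/25)/(2950/25) = 73.273/118 = 0.6210

F = 0.621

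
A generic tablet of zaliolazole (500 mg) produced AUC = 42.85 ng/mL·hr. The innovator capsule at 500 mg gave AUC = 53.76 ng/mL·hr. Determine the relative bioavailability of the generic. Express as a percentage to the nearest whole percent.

F_rel = 80%

F_rel = (AUC_test/D_test) / (AUC_ref/D_ref)
      = (42.85/500) / (53.76/500)
      = 0.0857 / 0.10752 = 0.7971 = 79.71%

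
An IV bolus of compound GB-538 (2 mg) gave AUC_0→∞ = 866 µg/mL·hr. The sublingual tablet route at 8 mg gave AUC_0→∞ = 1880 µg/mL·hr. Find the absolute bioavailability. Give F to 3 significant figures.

F = 0.543

F = (AUC_ev / D_ev) / (AUC_iv / D_iv)
  = (1880/8) / (866/2)
  = 235 / 433 = 0.5427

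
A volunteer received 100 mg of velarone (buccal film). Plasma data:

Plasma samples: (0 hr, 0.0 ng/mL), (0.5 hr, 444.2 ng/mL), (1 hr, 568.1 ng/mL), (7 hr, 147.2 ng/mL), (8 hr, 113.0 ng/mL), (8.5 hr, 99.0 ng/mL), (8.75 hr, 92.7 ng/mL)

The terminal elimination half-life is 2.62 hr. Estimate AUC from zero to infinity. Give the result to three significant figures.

Trapezoidal AUC_0→8.75:
  [0→0.5]: (0.0+444.2)/2 × 0.5 = 111.05
  [0.5→1]: (444.2+568.1)/2 × 0.5 = 253.075
  [1→7]: (568.1+147.2)/2 × 6 = 2145.9
  [7→8]: (147.2+113.0)/2 × 1 = 130.1
  [8→8.5]: (113.0+99.0)/2 × 0.5 = 53.0
  [8.5→8.75]: (99.0+92.7)/2 × 0.25 = 23.9625
  Sum = 2717.0875 ng/mL·hr
k_e = ln2 / t½ = 0.693147 / 2.62 = 0.2646 hr^-1
Extrapolated tail: C_last / k_e = 92.7 / 0.2646 = 350.340
AUC_0→∞ = 2717.0875 + 350.340 = 3067.4275 ng/mL·hr

AUC = 3070 ng/mL·hr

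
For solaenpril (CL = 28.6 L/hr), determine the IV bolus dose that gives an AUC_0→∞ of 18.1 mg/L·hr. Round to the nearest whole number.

Dose_iv = CL × AUC_0→∞
     = 28.6 × 18.1 = 517.66 mg

Dose = 518 mg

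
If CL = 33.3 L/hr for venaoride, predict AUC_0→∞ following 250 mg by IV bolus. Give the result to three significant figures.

AUC = 7.51 mg/L·hr

AUC_0→∞ = Dose_iv / CL
        = 250 / 33.3 = 7.50751 mg/L·hr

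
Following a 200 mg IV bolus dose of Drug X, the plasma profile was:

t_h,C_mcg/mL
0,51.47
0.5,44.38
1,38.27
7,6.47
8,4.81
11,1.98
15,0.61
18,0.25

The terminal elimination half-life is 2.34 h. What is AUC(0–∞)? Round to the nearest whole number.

Trapezoidal AUC_0→18:
  [0→0.5]: (51.47+44.38)/2 × 0.5 = 23.9625
  [0.5→1]: (44.38+38.27)/2 × 0.5 = 20.6625
  [1→7]: (38.27+6.47)/2 × 6 = 134.22
  [7→8]: (6.47+4.81)/2 × 1 = 5.64
  [8→11]: (4.81+1.98)/2 × 3 = 10.185
  [11→15]: (1.98+0.61)/2 × 4 = 5.18
  [15→18]: (0.61+0.25)/2 × 3 = 1.29
  Sum = 201.14 mcg/mL·h
k_e = ln2 / t½ = 0.693147 / 2.34 = 0.2962 h^-1
Extrapolated tail: C_last / k_e = 0.25 / 0.2962 = 0.844
AUC_0→∞ = 201.14 + 0.844 = 201.984 mcg/mL·h

AUC = 202 mcg/mL·h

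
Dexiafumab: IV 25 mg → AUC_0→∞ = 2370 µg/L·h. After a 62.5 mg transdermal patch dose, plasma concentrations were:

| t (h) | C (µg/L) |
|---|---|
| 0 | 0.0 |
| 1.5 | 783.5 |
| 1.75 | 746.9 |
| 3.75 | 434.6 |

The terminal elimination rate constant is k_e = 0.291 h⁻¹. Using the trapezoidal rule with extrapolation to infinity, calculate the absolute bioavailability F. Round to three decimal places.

F = 0.583

Trapezoidal AUC_0→3.75 (transdermal patch):
  [0→1.5]: (0.0+783.5)/2 × 1.5 = 587.625
  [1.5→1.75]: (783.5+746.9)/2 × 0.25 = 191.3
  [1.75→3.75]: (746.9+434.6)/2 × 2 = 1181.5
  Sum = 1960.425 µg/L·h
Tail: C_last/k_e = 434.6/0.291 = 1493.471
AUC_0→∞ (transdermal patch) = 1960.425 + 1493.471 = 3453.896 µg/L·h
F = (AUC_ev/D_ev)/(AUC_iv/D_iv) = (3453.896/62.5)/(2370/25) = 55.262336/94.8 = 0.5829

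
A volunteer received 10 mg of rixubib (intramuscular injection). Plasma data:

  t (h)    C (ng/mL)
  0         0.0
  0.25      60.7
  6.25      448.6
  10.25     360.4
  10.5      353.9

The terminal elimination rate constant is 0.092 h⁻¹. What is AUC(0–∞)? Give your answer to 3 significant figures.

Trapezoidal AUC_0→10.5:
  [0→0.25]: (0.0+60.7)/2 × 0.25 = 7.5875
  [0.25→6.25]: (60.7+448.6)/2 × 6 = 1527.9
  [6.25→10.25]: (448.6+360.4)/2 × 4 = 1618.0
  [10.25→10.5]: (360.4+353.9)/2 × 0.25 = 89.2875
  Sum = 3242.775 ng/mL·h
Extrapolated tail: C_last / k_e = 353.9 / 0.092 = 3846.739
AUC_0→∞ = 3242.775 + 3846.739 = 7089.514 ng/mL·h

AUC = 7090 ng/mL·h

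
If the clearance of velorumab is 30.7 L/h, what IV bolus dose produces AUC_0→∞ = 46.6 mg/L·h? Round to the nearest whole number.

Dose_iv = CL × AUC_0→∞
     = 30.7 × 46.6 = 1430.62 mg

Dose = 1431 mg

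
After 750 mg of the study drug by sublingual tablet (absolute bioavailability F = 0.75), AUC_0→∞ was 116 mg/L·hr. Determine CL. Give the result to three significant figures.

CL = 4.85 L/hr

CL = F × Dose / AUC_0→∞
   = 0.75 × 750 / 116 = 4.84914 L/hr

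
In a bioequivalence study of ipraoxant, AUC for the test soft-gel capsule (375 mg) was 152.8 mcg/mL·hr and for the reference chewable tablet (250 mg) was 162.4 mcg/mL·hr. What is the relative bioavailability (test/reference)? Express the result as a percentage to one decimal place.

F_rel = (AUC_test/D_test) / (AUC_ref/D_ref)
      = (152.8/375) / (162.4/250)
      = 0.407467 / 0.6496 = 0.6273 = 62.73%

F_rel = 62.7%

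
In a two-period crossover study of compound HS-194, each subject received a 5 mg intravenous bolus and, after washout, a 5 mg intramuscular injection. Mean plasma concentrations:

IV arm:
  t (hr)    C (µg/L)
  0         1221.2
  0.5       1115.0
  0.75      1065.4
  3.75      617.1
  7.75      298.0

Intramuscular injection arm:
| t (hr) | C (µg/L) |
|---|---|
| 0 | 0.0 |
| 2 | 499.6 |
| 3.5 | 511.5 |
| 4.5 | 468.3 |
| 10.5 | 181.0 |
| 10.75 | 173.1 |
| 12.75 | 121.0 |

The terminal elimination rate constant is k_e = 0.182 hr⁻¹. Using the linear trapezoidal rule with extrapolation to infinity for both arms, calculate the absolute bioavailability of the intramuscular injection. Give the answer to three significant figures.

F = 0.686

Trapezoidal AUC_0→7.75 (IV):
  [0→0.5]: (1221.2+1115.0)/2 × 0.5 = 584.05
  [0.5→0.75]: (1115.0+1065.4)/2 × 0.25 = 272.55
  [0.75→3.75]: (1065.4+617.1)/2 × 3 = 2523.75
  [3.75→7.75]: (617.1+298.0)/2 × 4 = 1830.2
  Sum = 5210.55 µg/L·hr
IV tail: 298.0/0.182 = 1637.363; AUC_iv,0→∞ = 5210.55 + 1637.363 = 6847.913 µg/L·hr
Trapezoidal AUC_0→12.75 (intramuscular injection):
  [0→2]: (0.0+499.6)/2 × 2 = 499.6
  [2→3.5]: (499.6+511.5)/2 × 1.5 = 758.325
  [3.5→4.5]: (511.5+468.3)/2 × 1 = 489.9
  [4.5→10.5]: (468.3+181.0)/2 × 6 = 1947.9
  [10.5→10.75]: (181.0+173.1)/2 × 0.25 = 44.2625
  [10.75→12.75]: (173.1+121.0)/2 × 2 = 294.1
  Sum = 4034.0875 µg/L·hr
intramuscular injection tail: 121.0/0.182 = 664.835; AUC_ev,0→∞ = 4034.0875 + 664.835 = 4698.9225 µg/L·hr
F = (AUC_ev/D_ev)/(AUC_iv/D_iv) = (4698.9225/5)/(6847.913/5) = 939.7845/1369.5826 = 0.6862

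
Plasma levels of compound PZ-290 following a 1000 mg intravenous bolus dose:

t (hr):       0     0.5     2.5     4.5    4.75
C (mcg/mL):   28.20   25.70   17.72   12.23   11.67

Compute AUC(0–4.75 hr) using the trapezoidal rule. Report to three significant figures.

AUC = 89.8 mcg/mL·hr

Trapezoidal AUC_0→4.75:
  [0→0.5]: (28.20+25.70)/2 × 0.5 = 13.475
  [0.5→2.5]: (25.70+17.72)/2 × 2 = 43.42
  [2.5→4.5]: (17.72+12.23)/2 × 2 = 29.95
  [4.5→4.75]: (12.23+11.67)/2 × 0.25 = 2.9875
  Sum = 89.8325 mcg/mL·hr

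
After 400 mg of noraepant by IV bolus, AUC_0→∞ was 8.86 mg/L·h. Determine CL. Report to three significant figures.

CL = 45.1 L/h

CL = Dose_iv / AUC_0→∞
   = 400 / 8.86 = 45.1467 L/h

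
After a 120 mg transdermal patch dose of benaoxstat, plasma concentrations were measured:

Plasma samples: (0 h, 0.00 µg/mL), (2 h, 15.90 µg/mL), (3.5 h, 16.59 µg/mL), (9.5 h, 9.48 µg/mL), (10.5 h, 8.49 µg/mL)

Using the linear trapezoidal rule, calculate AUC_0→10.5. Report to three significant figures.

AUC = 127 µg/mL·h

Trapezoidal AUC_0→10.5:
  [0→2]: (0.00+15.90)/2 × 2 = 15.9
  [2→3.5]: (15.90+16.59)/2 × 1.5 = 24.3675
  [3.5→9.5]: (16.59+9.48)/2 × 6 = 78.21
  [9.5→10.5]: (9.48+8.49)/2 × 1 = 8.985
  Sum = 127.4625 µg/mL·h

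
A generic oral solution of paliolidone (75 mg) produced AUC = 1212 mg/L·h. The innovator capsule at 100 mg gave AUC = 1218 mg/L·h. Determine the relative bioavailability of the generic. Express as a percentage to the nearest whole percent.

F_rel = 133%

F_rel = (AUC_test/D_test) / (AUC_ref/D_ref)
      = (1212/75) / (1218/100)
      = 16.16 / 12.18 = 1.3268 = 132.68%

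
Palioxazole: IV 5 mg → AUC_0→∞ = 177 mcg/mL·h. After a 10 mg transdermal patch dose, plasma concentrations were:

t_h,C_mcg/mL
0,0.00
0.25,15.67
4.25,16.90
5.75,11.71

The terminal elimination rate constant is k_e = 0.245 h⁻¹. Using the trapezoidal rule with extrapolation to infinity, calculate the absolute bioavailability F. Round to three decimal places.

F = 0.385

Trapezoidal AUC_0→5.75 (transdermal patch):
  [0→0.25]: (0.00+15.67)/2 × 0.25 = 1.95875
  [0.25→4.25]: (15.67+16.90)/2 × 4 = 65.14
  [4.25→5.75]: (16.90+11.71)/2 × 1.5 = 21.4575
  Sum = 88.55625 mcg/mL·h
Tail: C_last/k_e = 11.71/0.245 = 47.796
AUC_0→∞ (transdermal patch) = 88.55625 + 47.796 = 136.35225 mcg/mL·h
F = (AUC_ev/D_ev)/(AUC_iv/D_iv) = (136.35225/10)/(177/5) = 13.635225/35.4 = 0.3852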